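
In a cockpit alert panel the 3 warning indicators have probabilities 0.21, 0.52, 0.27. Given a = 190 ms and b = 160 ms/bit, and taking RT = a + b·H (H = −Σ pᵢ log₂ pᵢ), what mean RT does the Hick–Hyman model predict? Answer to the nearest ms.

Entropy contributions −pᵢ log₂ pᵢ: 0.4728, 0.4906, 0.5100; sum H = 1.4734 bits.
RT = a + bH = 190 + 160·1.4734 = 425.75 ms.

426 ms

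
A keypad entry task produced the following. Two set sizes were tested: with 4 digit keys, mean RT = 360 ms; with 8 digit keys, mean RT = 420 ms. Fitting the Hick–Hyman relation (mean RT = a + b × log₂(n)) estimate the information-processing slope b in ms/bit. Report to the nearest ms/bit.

b = (RT₂ − RT₁)/(log₂ n₂ − log₂ n₁) = (420 − 360)/(3 − 2) = 60 ms/bit.

60 ms/bit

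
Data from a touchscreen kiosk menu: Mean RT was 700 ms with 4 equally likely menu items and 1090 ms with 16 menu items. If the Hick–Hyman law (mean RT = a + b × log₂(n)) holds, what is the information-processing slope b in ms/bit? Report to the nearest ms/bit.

The slope on a log₂ axis is (1090 − 700) / (4 − 2) = 195 ms/bit.

195 ms/bit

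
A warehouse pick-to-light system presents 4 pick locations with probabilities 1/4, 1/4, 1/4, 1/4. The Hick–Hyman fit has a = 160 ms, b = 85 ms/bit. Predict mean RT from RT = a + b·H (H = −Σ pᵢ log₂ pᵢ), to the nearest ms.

330 ms

H = −Σ pᵢ log₂ pᵢ = 0.25·2 + 0.25·2 + 0.25·2 + 0.25·2 = 2.000 bits.
RT = 160 + 85 × 2.000 = 330.00 ms.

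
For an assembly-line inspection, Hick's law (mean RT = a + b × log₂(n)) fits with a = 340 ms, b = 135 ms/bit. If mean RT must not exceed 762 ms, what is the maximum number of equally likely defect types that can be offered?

Set 340 + 135·log₂ n ≤ 762 → log₂ n ≤ (762 − 340)/135 = 3.1259.
So n ≤ 2^3.1259 = 8.730; the largest integer n is 8.

8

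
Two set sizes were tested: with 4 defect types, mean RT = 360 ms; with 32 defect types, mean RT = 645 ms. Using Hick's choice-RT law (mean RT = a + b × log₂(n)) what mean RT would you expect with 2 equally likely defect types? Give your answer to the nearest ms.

265 ms

RT is linear in log₂ n, so two points fix the line:
  b = (645 − 360) / (log₂ 32 − log₂ 4) = 285 / (5 − 2) = 95 ms/bit
  a = 360 − 95 × 2 = 170 ms
Then RT(2) = 170 + 95 × log₂ 2 = 170 + 95 × 1 ≈ 265.000 ms.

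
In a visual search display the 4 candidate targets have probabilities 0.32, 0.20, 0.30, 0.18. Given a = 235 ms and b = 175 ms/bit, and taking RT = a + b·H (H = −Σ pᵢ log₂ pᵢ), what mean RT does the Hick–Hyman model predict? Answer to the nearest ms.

577 ms

H = 0.32·log₂(1/0.32) + 0.20·log₂(1/0.20) + 0.30·log₂(1/0.30) + 0.18·log₂(1/0.18) = 1.9568 bits.
RT = 235 + 175 × 1.9568 = 577.44 ms.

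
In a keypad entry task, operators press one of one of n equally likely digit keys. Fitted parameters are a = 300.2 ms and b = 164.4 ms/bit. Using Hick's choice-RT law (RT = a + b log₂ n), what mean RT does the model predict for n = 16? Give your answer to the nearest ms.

log₂(16) = 4 bits, so RT = 300.2 + 164.4 × 4 ≈ 957.800 ms.

958 ms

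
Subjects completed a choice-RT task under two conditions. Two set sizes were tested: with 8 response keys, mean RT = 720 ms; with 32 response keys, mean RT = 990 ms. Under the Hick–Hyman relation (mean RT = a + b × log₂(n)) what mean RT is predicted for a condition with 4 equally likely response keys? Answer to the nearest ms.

With log₂ n on the abscissa the relation is linear; from the two conditions:
  b = (990 − 720) / (log₂ 32 − log₂ 8) = 270 / (5 − 3) = 135 ms/bit
  a = 720 − 135 × 3 = 315 ms
Then RT(4) = 315 + 135 × log₂ 4 = 315 + 135 × 2 ≈ 585.000 ms.

585 ms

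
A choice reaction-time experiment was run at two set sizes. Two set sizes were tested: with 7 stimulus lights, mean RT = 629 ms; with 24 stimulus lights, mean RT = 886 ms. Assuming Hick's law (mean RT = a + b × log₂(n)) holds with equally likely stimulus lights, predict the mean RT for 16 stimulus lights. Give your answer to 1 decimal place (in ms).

801.4 ms

Solve the two-equation system in a and b:
  b = (886 − 629) / (log₂ 24 − log₂ 7) = 257 / (4.5850 − 2.8074) = 144.576 ms/bit
  a = 629 − 144.576 × 2.8074 = 223.123 ms
Then RT(16) = 223.123 + 144.576 × log₂ 16 = 223.123 + 144.576 × 4 ≈ 801.428 ms.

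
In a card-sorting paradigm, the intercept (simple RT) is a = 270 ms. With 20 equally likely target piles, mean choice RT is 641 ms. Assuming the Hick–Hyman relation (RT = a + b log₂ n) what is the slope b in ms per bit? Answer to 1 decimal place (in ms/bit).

85.8 ms/bit

log₂(20) = 4.3219 bits.
b = (RT − a)/log₂ n = (641 − 270) / 4.3219 = 85.841 ms/bit.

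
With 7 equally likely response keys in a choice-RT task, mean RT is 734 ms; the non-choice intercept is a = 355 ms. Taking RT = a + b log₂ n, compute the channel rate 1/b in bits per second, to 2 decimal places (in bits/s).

7.41 bits/s

Choice component = 734 − 355 = 379 ms over log₂(7) = 2.8074 bits.
b = 379 / 2.8074 = 135.003 ms/bit, so 1/b = 7.407 bits/s.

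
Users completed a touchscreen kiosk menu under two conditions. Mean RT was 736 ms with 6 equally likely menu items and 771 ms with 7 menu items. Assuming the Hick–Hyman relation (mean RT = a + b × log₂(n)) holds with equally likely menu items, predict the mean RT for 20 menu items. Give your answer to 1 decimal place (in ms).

Solve the two-equation system in a and b:
  b = (771 − 736) / (log₂ 7 − log₂ 6) = 35 / (2.8074 − 2.5850) = 157.379 ms/bit
  a = 736 − 157.379 × 2.5850 = 329.180 ms
Then RT(20) = 329.180 + 157.379 × log₂ 20 = 329.180 + 157.379 × 4.3219 ≈ 1009.363 ms.

1009.4 ms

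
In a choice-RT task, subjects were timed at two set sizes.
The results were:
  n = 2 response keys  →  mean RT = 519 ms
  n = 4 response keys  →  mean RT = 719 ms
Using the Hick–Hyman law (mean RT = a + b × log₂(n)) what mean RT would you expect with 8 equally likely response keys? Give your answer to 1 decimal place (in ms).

919.0 ms

RT is linear in log₂ n, so two points fix the line:
  b = (719 − 519) / (log₂ 4 − log₂ 2) = 200 / (2 − 1) = 200.000 ms/bit
  a = 519 − 200.000 × 1 = 319.000 ms
Then RT(8) = 319.000 + 200.000 × log₂ 8 = 319.000 + 200.000 × 3 ≈ 919.000 ms.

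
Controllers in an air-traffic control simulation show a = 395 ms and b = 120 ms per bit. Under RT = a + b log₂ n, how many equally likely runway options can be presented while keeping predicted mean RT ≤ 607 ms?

3

Set 395 + 120·log₂ n ≤ 607 → log₂ n ≤ (607 − 395)/120 = 1.7667.
So n ≤ 2^1.7667 = 3.403; the largest integer n is 3.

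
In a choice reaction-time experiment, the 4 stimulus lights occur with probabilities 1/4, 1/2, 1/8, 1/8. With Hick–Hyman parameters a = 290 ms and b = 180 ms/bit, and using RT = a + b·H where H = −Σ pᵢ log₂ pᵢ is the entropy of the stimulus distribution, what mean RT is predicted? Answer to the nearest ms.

H = −Σ pᵢ log₂ pᵢ = 0.25·2 + 0.5·1 + 0.125·3 + 0.125·3 = 1.750 bits.
RT = 290 + 180 × 1.750 = 605.00 ms.

605 ms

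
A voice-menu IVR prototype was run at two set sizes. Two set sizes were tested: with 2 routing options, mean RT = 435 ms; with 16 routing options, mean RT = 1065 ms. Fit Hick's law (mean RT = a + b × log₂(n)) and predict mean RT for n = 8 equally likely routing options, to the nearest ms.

With log₂ n on the abscissa the relation is linear; from the two conditions:
  b = (1065 − 435) / (log₂ 16 − log₂ 2) = 630 / (4 − 1) = 210 ms/bit
  a = 435 − 210 × 1 = 225 ms
Then RT(8) = 225 + 210 × log₂ 8 = 225 + 210 × 3 ≈ 855.000 ms.

855 ms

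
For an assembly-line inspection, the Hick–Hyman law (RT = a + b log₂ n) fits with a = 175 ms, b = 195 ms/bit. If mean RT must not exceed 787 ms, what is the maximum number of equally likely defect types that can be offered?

8

Set 175 + 195·log₂ n ≤ 787 → log₂ n ≤ (787 − 175)/195 = 3.1385.
So n ≤ 2^3.1385 = 8.806; the largest integer n is 8.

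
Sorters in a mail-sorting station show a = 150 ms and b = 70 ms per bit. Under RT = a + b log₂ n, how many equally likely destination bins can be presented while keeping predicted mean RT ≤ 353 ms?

Information budget: (353 − 150)/70 = 2.9000 bits, so n ≤ 2^2.9000 = 7.464 → at most 7.

7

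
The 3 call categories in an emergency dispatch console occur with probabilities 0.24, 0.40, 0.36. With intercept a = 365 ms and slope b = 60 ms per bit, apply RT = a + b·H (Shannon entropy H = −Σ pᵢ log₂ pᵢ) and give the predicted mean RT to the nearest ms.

458 ms

Entropy contributions −pᵢ log₂ pᵢ: 0.4941, 0.5288, 0.5306; sum H = 1.5535 bits.
RT = a + bH = 365 + 60·1.5535 = 458.21 ms.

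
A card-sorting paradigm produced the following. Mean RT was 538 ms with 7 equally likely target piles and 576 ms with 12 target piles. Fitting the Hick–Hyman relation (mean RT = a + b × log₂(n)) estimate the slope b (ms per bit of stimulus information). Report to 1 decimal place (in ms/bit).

48.9 ms/bit

b = (RT₂ − RT₁)/(log₂ n₂ − log₂ n₁) = (576 − 538)/(3.5850 − 2.8074) = 48.868 ms/bit.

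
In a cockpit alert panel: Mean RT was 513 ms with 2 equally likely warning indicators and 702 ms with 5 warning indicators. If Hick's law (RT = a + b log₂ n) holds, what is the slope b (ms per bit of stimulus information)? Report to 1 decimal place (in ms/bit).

b = (RT₂ − RT₁)/(log₂ n₂ − log₂ n₁) = (702 − 513)/(2.3219 − 1) = 142.973 ms/bit.

143.0 ms/bit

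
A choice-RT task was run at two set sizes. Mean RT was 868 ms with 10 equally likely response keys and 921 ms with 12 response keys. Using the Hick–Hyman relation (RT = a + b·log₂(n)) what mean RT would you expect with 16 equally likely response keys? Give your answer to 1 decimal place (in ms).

Fit slope and intercept:
  b = (921 − 868) / (log₂ 12 − log₂ 10) = 53 / (3.5850 − 3.3219) = 201.495 ms/bit
  a = 868 − 201.495 × 3.3219 = 198.650 ms
Then RT(16) = 198.650 + 201.495 × log₂ 16 = 198.650 + 201.495 × 4 ≈ 1004.628 ms.

1004.6 ms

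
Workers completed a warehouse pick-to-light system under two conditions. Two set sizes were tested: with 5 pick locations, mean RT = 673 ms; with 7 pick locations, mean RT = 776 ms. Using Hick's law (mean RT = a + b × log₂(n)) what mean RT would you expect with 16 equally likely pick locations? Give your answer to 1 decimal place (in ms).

RT is linear in log₂ n, so two points fix the line:
  b = (776 − 673) / (log₂ 7 − log₂ 5) = 103 / (2.8074 − 2.3219) = 212.184 ms/bit
  a = 673 − 212.184 × 2.3219 = 180.323 ms
Then RT(16) = 180.323 + 212.184 × log₂ 16 = 180.323 + 212.184 × 4 ≈ 1029.061 ms.

1029.1 ms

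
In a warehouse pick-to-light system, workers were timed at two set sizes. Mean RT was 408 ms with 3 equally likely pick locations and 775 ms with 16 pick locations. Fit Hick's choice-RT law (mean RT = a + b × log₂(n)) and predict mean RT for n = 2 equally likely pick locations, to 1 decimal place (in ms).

RT is linear in log₂ n, so two points fix the line:
  b = (775 − 408) / (log₂ 16 − log₂ 3) = 367 / (4 − 1.5850) = 151.965 ms/bit
  a = 408 − 151.965 × 1.5850 = 167.142 ms
Then RT(2) = 167.142 + 151.965 × log₂ 2 = 167.142 + 151.965 × 1 ≈ 319.106 ms.

319.1 ms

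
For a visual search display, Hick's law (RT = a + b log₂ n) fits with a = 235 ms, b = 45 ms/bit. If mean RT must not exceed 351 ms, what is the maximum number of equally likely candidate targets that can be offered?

5

45·log₂ n ≤ 351 − 235 = 116, giving log₂ n ≤ 2.5778 and n ≤ 5.970. The largest whole number is 5.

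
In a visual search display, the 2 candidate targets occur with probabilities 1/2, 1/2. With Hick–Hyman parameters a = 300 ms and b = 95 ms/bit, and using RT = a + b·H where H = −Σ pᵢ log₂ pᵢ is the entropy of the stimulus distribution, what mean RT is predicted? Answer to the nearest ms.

H = −Σ pᵢ log₂ pᵢ = 0.5·1 + 0.5·1 = 1.000 bits.
RT = 300 + 95 × 1.000 = 395.00 ms.

395 ms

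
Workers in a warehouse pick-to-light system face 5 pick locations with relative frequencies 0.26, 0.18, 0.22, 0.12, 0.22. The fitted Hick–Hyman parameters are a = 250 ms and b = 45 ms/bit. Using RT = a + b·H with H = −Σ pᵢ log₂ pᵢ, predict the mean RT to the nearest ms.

353 ms

Entropy contributions −pᵢ log₂ pᵢ: 0.5053, 0.4453, 0.4806, 0.3671, 0.4806; sum H = 2.2788 bits.
RT = a + bH = 250 + 45·2.2788 = 352.55 ms.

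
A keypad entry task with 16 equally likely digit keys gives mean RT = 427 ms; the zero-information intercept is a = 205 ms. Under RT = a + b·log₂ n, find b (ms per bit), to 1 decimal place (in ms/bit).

55.5 ms/bit

16 alternatives carry log₂ 16 = 4 bits; the choice cost is 427 − 205 = 222 ms, so b = 222/4 = 55.500 ms/bit.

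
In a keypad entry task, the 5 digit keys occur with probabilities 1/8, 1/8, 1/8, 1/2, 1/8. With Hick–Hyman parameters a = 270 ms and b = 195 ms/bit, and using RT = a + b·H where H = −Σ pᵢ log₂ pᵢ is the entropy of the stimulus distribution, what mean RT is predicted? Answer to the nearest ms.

Each term −pᵢ log₂ pᵢ: 0.125·3 + 0.125·3 + 0.125·3 + 0.5·1 + 0.125·3; summed, H = 2.000 bits.
Mean RT = a + bH = 270 + 195·2.000 = 660.00 ms.

660 ms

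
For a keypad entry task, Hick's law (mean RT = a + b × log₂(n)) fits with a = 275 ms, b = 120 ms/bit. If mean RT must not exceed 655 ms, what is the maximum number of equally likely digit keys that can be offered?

Information budget: (655 − 275)/120 = 3.1667 bits, so n ≤ 2^3.1667 = 8.980 → at most 8.

8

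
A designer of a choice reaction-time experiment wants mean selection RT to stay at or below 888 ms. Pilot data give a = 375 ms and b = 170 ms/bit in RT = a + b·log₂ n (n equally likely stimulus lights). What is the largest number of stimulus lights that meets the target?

8

170·log₂ n ≤ 888 − 375 = 513, giving log₂ n ≤ 3.0176 and n ≤ 8.098. The largest whole number is 8.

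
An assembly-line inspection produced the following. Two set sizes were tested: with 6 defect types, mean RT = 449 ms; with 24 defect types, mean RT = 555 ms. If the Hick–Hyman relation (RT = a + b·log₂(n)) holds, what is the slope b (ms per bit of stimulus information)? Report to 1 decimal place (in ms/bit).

b = (RT₂ − RT₁)/(log₂ n₂ − log₂ n₁) = (555 − 449)/(4.5850 − 2.5850) = 53.000 ms/bit.

53.0 ms/bit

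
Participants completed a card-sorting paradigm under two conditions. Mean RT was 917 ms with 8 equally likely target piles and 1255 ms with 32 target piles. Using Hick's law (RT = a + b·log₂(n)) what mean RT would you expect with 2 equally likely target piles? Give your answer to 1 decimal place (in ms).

579.0 ms

Fit slope and intercept:
  b = (1255 − 917) / (log₂ 32 − log₂ 8) = 338 / (5 − 3) = 169.000 ms/bit
  a = 917 − 169.000 × 3 = 410.000 ms
Then RT(2) = 410.000 + 169.000 × log₂ 2 = 410.000 + 169.000 × 1 ≈ 579.000 ms.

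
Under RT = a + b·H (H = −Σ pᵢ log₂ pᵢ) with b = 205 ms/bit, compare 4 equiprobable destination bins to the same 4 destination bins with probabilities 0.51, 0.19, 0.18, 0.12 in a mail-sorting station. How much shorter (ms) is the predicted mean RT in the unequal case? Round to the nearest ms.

The RT saving is b·ΔH. Equiprobable H₀ = log₂(4) = 2.0000 bits; with the given probabilities H = 1.7630 bits.
b·(H₀ − H) = 205 × (2.0000 − 1.7630) = 48.58 ms.

49 ms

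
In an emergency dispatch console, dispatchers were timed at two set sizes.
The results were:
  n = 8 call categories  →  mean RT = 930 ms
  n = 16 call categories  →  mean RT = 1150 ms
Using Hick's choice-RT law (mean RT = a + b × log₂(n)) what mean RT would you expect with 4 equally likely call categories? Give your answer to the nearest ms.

RT is linear in log₂ n, so two points fix the line:
  b = (1150 − 930) / (log₂ 16 − log₂ 8) = 220 / (4 − 3) = 220 ms/bit
  a = 930 − 220 × 3 = 270 ms
Then RT(4) = 270 + 220 × log₂ 4 = 270 + 220 × 2 ≈ 710.000 ms.

710 ms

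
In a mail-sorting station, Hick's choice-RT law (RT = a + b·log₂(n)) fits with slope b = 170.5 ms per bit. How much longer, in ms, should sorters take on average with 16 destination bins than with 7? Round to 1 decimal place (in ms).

The intercept a cancels: ΔRT = b·(log₂ n₂ − log₂ n₁) = b·log₂(n₂/n₁).
log₂(16) − log₂(7) = 4 − 2.8074 = 1.1926.
ΔRT = 170.5 × 1.1926 = 203.346 ms.

203.3 ms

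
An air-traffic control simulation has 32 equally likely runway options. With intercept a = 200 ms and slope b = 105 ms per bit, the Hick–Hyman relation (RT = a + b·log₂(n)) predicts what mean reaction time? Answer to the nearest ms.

log₂(32) = 5 bits, so RT = 200 + 105 × 5 ≈ 725.000 ms.

725 ms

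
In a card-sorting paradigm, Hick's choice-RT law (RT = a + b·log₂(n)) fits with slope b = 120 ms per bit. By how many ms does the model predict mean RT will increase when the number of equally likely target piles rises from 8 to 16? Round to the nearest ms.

Only the slope matters, since a is common to both: ΔRT = b·log₂(n₂/n₁).
log₂(16) − log₂(8) = log₂(16/8) = log₂(2) = 1.
ΔRT = 120 × 1.0000 = 120.000 ms.

120 ms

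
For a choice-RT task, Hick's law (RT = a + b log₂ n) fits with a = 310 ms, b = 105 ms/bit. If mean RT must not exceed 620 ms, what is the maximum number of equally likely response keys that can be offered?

Set 310 + 105·log₂ n ≤ 620 → log₂ n ≤ (620 − 310)/105 = 2.9524.
So n ≤ 2^2.9524 = 7.740; the largest integer n is 7.

7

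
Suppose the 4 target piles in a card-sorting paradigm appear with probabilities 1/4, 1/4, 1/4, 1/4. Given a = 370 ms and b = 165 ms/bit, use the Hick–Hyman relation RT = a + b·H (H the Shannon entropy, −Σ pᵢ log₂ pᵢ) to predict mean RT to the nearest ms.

700 ms

H = −Σ pᵢ log₂ pᵢ = 0.25·2 + 0.25·2 + 0.25·2 + 0.25·2 = 2.000 bits.
RT = 370 + 165 × 2.000 = 700.00 ms.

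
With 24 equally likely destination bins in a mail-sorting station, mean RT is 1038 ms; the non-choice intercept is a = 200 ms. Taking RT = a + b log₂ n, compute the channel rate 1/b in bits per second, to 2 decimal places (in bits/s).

b = (1038 − 200)/log₂ 24 = 838/4.5850 = 182.771 ms per bit = 0.18277 s/bit; the reciprocal is 5.471 bits/s.

5.47 bits/s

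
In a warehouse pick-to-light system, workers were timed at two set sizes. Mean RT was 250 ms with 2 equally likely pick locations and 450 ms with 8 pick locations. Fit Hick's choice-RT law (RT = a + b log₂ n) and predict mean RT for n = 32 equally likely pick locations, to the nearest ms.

RT is linear in log₂ n, so two points fix the line:
  b = (450 − 250) / (log₂ 8 − log₂ 2) = 200 / (3 − 1) = 100 ms/bit
  a = 250 − 100 × 1 = 150 ms
Then RT(32) = 150 + 100 × log₂ 32 = 150 + 100 × 5 ≈ 650.000 ms.

650 ms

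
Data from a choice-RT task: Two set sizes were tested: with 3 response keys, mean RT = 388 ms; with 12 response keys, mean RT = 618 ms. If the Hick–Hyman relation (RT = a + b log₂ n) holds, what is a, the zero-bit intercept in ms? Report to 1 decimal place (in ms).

205.7 ms

b = (RT₂ − RT₁)/(log₂ n₂ − log₂ n₁) = (618 − 388)/(3.5850 − 1.5850) = 115.000 ms/bit.
a = RT₁ − b·log₂ n₁ = 388 − 115.000 × 1.5850 = 205.729 ms.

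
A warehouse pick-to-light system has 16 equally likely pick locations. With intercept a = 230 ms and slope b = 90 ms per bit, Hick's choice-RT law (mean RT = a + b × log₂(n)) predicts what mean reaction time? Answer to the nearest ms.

log₂(16) = 4 bits, so RT = 230 + 90 × 4 ≈ 590.000 ms.

590 ms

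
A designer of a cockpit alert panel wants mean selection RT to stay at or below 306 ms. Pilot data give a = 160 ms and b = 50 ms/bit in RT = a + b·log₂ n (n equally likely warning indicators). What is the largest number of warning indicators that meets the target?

Information budget: (306 − 160)/50 = 2.9200 bits, so n ≤ 2^2.9200 = 7.568 → at most 7.

7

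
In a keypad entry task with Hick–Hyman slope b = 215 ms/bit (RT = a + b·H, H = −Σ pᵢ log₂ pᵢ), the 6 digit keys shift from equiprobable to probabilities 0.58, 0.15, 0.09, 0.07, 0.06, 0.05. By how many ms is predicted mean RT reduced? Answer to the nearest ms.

146 ms

The RT saving is b·ΔH. Equiprobable H₀ = log₂(6) = 2.5850 bits; with the given probabilities H = 1.9072 bits.
b·(H₀ − H) = 215 × (2.5850 − 1.9072) = 145.72 ms.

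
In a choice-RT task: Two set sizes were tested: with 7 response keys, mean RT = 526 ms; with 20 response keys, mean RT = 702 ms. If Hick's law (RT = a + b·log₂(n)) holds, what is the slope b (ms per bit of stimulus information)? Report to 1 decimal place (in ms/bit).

116.2 ms/bit

Slope: b = (702 − 526) / (log₂ 20 − log₂ 7) = 176/1.5146 = 116.204 ms/bit.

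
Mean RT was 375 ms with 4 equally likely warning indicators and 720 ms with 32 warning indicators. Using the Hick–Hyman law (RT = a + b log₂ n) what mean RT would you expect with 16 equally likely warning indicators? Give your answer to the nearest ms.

Fit slope and intercept:
  b = (720 − 375) / (log₂ 32 − log₂ 4) = 345 / (5 − 2) = 115 ms/bit
  a = 375 − 115 × 2 = 145 ms
Then RT(16) = 145 + 115 × log₂ 16 = 145 + 115 × 4 ≈ 605.000 ms.

605 ms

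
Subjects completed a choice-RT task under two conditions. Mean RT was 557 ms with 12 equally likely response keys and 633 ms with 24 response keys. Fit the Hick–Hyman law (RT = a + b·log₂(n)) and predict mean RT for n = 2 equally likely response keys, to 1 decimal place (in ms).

360.5 ms

With log₂ n on the abscissa the relation is linear; from the two conditions:
  b = (633 − 557) / (log₂ 24 − log₂ 12) = 76 / (4.5850 − 3.5850) = 76.000 ms/bit
  a = 557 − 76.000 × 3.5850 = 284.543 ms
Then RT(2) = 284.543 + 76.000 × log₂ 2 = 284.543 + 76.000 × 1 ≈ 360.543 ms.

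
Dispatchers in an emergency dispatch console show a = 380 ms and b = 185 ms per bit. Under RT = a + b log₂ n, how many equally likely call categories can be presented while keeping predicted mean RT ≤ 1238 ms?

24

185·log₂ n ≤ 1238 − 380 = 858, giving log₂ n ≤ 4.6378 and n ≤ 24.896. The largest whole number is 24.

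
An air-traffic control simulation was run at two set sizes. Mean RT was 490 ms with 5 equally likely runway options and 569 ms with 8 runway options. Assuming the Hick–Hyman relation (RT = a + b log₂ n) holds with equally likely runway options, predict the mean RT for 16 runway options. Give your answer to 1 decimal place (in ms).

Solve the two-equation system in a and b:
  b = (569 − 490) / (log₂ 8 − log₂ 5) = 79 / (3 − 2.3219) = 116.507 ms/bit
  a = 490 − 116.507 × 2.3219 = 219.480 ms
Then RT(16) = 219.480 + 116.507 × log₂ 16 = 219.480 + 116.507 × 4 ≈ 685.507 ms.

685.5 ms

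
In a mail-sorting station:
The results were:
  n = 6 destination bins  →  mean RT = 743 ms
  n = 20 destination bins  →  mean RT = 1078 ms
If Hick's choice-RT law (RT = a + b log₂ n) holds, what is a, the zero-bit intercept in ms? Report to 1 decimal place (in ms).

The slope on a log₂ axis is (1078 − 743) / (4.3219 − 2.5850) = 192.865 ms/bit.
a = RT₁ − b·log₂ n₁ = 743 − 192.865 × 2.5850 = 244.451 ms.

244.5 ms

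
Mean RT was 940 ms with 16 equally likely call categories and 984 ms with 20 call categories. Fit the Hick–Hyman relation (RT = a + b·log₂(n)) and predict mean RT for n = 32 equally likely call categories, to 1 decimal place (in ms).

With log₂ n on the abscissa the relation is linear; from the two conditions:
  b = (984 − 940) / (log₂ 20 − log₂ 16) = 44 / (4.3219 − 4) = 136.676 ms/bit
  a = 940 − 136.676 × 4 = 393.294 ms
Then RT(32) = 393.294 + 136.676 × log₂ 32 = 393.294 + 136.676 × 5 ≈ 1076.676 ms.

1076.7 ms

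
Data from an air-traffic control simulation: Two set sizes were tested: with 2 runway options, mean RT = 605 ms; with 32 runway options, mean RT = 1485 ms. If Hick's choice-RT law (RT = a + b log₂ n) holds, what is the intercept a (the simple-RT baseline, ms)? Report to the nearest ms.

Slope: b = (1485 − 605) / (log₂ 32 − log₂ 2) = 880/4.0000 = 220 ms/bit.
Intercept: a = 605 − 220·log₂(2) = 385.000 ms.

385 ms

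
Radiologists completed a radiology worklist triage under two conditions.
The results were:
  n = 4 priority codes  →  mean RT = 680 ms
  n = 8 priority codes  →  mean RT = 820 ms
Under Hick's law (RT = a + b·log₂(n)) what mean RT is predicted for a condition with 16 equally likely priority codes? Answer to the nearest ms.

960 ms

Fit slope and intercept:
  b = (820 − 680) / (log₂ 8 − log₂ 4) = 140 / (3 − 2) = 140 ms/bit
  a = 680 − 140 × 2 = 400 ms
Then RT(16) = 400 + 140 × log₂ 16 = 400 + 140 × 4 ≈ 960.000 ms.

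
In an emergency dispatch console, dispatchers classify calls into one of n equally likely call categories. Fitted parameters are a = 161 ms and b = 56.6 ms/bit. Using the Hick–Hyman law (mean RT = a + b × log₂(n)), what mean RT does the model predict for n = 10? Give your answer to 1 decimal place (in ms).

349.0 ms

log₂(10) = 3.3219 bits, so RT = 161 + 56.6 × 3.3219 ≈ 349.021 ms.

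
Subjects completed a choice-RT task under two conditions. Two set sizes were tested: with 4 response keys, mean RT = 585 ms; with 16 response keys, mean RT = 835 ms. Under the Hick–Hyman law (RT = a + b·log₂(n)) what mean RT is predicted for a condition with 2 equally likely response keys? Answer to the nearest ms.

RT is linear in log₂ n, so two points fix the line:
  b = (835 − 585) / (log₂ 16 − log₂ 4) = 250 / (4 − 2) = 125 ms/bit
  a = 585 − 125 × 2 = 335 ms
Then RT(2) = 335 + 125 × log₂ 2 = 335 + 125 × 1 ≈ 460.000 ms.

460 ms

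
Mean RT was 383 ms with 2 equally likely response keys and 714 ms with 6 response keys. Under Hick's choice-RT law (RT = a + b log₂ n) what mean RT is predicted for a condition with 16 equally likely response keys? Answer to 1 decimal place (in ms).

1009.5 ms

Fit slope and intercept:
  b = (714 − 383) / (log₂ 6 − log₂ 2) = 331 / (2.5850 − 1) = 208.838 ms/bit
  a = 383 − 208.838 × 1 = 174.162 ms
Then RT(16) = 174.162 + 208.838 × log₂ 16 = 174.162 + 208.838 × 4 ≈ 1009.513 ms.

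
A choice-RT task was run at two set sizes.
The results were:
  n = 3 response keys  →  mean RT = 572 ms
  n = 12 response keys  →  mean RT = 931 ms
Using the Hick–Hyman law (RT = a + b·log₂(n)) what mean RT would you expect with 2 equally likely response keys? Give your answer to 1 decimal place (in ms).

Fit slope and intercept:
  b = (931 − 572) / (log₂ 12 − log₂ 3) = 359 / (3.5850 − 1.5850) = 179.500 ms/bit
  a = 572 − 179.500 × 1.5850 = 287.499 ms
Then RT(2) = 287.499 + 179.500 × log₂ 2 = 287.499 + 179.500 × 1 ≈ 466.999 ms.

467.0 ms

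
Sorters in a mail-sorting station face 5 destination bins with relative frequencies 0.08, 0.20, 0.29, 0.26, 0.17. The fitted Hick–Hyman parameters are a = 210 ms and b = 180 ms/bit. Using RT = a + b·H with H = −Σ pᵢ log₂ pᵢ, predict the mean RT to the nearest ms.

608 ms

H = 0.08·log₂(1/0.08) + 0.20·log₂(1/0.20) + 0.29·log₂(1/0.29) + 0.26·log₂(1/0.26) + 0.17·log₂(1/0.17) = 2.2137 bits.
RT = 210 + 180 × 2.2137 = 608.46 ms.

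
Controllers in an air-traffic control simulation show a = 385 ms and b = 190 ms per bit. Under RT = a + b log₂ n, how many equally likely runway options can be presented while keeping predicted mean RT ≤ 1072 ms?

12

Set 385 + 190·log₂ n ≤ 1072 → log₂ n ≤ (1072 − 385)/190 = 3.6158.
So n ≤ 2^3.6158 = 12.259; the largest integer n is 12.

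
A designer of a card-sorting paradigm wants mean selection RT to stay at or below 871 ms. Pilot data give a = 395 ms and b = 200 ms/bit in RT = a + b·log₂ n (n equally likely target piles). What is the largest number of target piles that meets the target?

Set 395 + 200·log₂ n ≤ 871 → log₂ n ≤ (871 − 395)/200 = 2.3800.
So n ≤ 2^2.3800 = 5.205; the largest integer n is 5.

5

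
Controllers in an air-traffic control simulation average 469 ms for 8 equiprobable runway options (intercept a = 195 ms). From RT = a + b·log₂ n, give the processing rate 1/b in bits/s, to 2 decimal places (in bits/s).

10.95 bits/s

b = (469 − 195)/log₂ 8 = 274/3 = 91.333 ms per bit = 0.09133 s/bit; the reciprocal is 10.949 bits/s.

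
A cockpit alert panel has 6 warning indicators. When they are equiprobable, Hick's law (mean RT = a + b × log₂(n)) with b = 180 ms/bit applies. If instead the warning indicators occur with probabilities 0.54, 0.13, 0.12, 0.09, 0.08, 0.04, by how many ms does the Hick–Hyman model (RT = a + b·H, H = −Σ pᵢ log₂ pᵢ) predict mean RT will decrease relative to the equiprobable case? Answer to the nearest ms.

102 ms

The RT saving is b·ΔH. Equiprobable H₀ = log₂(6) = 2.5850 bits; with the given probabilities H = 2.0197 bits.
b·(H₀ − H) = 180 × (2.5850 − 2.0197) = 101.75 ms.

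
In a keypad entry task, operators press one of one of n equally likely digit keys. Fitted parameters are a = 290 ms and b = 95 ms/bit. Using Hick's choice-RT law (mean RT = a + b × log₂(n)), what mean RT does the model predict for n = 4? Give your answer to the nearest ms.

log₂(4) = 2 bits, so RT = 290 + 95 × 2 ≈ 480.000 ms.

480 ms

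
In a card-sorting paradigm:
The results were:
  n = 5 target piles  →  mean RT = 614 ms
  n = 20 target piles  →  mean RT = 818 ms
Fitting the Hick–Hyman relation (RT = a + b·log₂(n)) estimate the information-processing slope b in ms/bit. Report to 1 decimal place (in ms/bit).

102.0 ms/bit

The slope on a log₂ axis is (818 − 614) / (4.3219 − 2.3219) = 102.000 ms/bit.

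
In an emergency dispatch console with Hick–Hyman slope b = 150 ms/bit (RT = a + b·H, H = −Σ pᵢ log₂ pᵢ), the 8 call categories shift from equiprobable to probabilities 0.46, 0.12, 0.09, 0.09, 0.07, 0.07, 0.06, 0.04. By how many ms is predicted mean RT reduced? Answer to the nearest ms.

The RT saving is b·ΔH. Equiprobable H₀ = log₂(8) = 3.0000 bits; with the given probabilities H = 2.4741 bits.
b·(H₀ − H) = 150 × (3.0000 − 2.4741) = 78.88 ms.

79 ms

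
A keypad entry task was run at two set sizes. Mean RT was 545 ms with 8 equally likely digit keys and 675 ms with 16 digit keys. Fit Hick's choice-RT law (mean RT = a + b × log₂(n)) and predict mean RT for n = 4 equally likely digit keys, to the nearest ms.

415 ms

Solve the two-equation system in a and b:
  b = (675 − 545) / (log₂ 16 − log₂ 8) = 130 / (4 − 3) = 130 ms/bit
  a = 545 − 130 × 3 = 155 ms
Then RT(4) = 155 + 130 × log₂ 4 = 155 + 130 × 2 ≈ 415.000 ms.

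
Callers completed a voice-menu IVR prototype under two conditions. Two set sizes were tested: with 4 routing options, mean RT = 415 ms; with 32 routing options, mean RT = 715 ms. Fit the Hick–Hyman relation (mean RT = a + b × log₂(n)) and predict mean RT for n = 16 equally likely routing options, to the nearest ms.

615 ms

Fit slope and intercept:
  b = (715 − 415) / (log₂ 32 − log₂ 4) = 300 / (5 − 2) = 100 ms/bit
  a = 415 − 100 × 2 = 215 ms
Then RT(16) = 215 + 100 × log₂ 16 = 215 + 100 × 4 ≈ 615.000 ms.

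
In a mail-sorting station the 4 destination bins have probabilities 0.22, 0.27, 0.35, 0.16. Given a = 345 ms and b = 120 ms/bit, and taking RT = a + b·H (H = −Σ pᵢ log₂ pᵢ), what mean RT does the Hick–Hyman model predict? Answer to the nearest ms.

578 ms

H = 0.22·log₂(1/0.22) + 0.27·log₂(1/0.27) + 0.35·log₂(1/0.35) + 0.16·log₂(1/0.16) = 1.9437 bits.
RT = 345 + 120 × 1.9437 = 578.25 ms.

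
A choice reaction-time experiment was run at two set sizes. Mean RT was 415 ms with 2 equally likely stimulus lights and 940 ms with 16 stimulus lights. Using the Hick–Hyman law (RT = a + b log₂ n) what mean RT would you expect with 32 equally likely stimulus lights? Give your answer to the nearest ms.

With log₂ n on the abscissa the relation is linear; from the two conditions:
  b = (940 − 415) / (log₂ 16 − log₂ 2) = 525 / (4 − 1) = 175 ms/bit
  a = 415 − 175 × 1 = 240 ms
Then RT(32) = 240 + 175 × log₂ 32 = 240 + 175 × 5 ≈ 1115.000 ms.

1115 ms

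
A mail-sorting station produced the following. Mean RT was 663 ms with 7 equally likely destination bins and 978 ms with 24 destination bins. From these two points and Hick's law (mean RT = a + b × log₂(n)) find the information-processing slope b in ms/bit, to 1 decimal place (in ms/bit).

177.2 ms/bit

The slope on a log₂ axis is (978 − 663) / (4.5850 − 2.8074) = 177.204 ms/bit.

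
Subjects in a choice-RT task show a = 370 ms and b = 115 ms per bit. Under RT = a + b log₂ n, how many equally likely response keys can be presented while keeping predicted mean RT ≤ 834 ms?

Information budget: (834 − 370)/115 = 4.0348 bits, so n ≤ 2^4.0348 = 16.390 → at most 16.

16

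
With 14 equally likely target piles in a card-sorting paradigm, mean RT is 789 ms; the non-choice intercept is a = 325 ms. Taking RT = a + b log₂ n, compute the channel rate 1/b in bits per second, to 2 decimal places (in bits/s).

8.21 bits/s

Choice component = 789 − 325 = 464 ms over log₂(14) = 3.8074 bits.
b = 464 / 3.8074 = 121.869 ms/bit, so 1/b = 8.206 bits/s.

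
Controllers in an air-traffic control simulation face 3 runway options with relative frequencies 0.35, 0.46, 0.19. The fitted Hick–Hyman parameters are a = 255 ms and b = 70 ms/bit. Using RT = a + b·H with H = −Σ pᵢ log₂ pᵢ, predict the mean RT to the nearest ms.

360 ms

Entropy contributions −pᵢ log₂ pᵢ: 0.5301, 0.5153, 0.4552; sum H = 1.5007 bits.
RT = a + bH = 255 + 70·1.5007 = 360.05 ms.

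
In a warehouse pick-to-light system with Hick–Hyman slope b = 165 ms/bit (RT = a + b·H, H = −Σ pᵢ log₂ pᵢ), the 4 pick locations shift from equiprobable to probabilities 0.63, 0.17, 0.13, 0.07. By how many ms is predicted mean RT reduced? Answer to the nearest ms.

82 ms

The RT saving is b·ΔH. Equiprobable H₀ = log₂(4) = 2.0000 bits; with the given probabilities H = 1.5057 bits.
b·(H₀ − H) = 165 × (2.0000 − 1.5057) = 81.55 ms.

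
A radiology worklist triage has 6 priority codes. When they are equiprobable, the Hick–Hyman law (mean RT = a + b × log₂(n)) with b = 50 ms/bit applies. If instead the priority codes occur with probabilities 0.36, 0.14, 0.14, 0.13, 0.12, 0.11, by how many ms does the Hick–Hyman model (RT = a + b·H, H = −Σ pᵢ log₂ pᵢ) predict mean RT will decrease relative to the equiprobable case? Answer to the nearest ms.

The RT saving is b·ΔH. Equiprobable H₀ = log₂(6) = 2.5850 bits; with the given probabilities H = 2.4248 bits.
b·(H₀ − H) = 50 × (2.5850 − 2.4248) = 8.01 ms.

8 ms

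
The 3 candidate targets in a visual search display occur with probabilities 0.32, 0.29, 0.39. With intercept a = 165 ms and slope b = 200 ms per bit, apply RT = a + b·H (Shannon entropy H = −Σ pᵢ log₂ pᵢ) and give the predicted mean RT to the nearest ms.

480 ms

Entropy contributions −pᵢ log₂ pᵢ: 0.5260, 0.5179, 0.5298; sum H = 1.5737 bits.
RT = a + bH = 165 + 200·1.5737 = 479.75 ms.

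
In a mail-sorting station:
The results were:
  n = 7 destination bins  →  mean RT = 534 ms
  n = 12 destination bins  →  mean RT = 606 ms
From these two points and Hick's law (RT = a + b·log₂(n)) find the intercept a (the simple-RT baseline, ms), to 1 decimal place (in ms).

274.1 ms

b = (RT₂ − RT₁)/(log₂ n₂ − log₂ n₁) = (606 − 534)/(3.5850 − 2.8074) = 92.592 ms/bit.
a = RT₁ − b·log₂ n₁ = 534 − 92.592 × 2.8074 = 274.062 ms.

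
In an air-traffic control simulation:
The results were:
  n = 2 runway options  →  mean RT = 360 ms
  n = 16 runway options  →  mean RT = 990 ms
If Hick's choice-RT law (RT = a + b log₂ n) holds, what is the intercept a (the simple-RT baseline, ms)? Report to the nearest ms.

150 ms

The slope on a log₂ axis is (990 − 360) / (4 − 1) = 210 ms/bit.
Intercept: a = 360 − 210·log₂(2) = 150.000 ms.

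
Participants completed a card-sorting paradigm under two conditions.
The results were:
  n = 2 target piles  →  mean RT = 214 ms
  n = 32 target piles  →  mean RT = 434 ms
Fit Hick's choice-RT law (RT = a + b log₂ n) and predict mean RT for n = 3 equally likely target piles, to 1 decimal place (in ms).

Fit slope and intercept:
  b = (434 − 214) / (log₂ 32 − log₂ 2) = 220 / (5 − 1) = 55.000 ms/bit
  a = 214 − 55.000 × 1 = 159.000 ms
Then RT(3) = 159.000 + 55.000 × log₂ 3 = 159.000 + 55.000 × 1.5850 ≈ 246.173 ms.

246.2 ms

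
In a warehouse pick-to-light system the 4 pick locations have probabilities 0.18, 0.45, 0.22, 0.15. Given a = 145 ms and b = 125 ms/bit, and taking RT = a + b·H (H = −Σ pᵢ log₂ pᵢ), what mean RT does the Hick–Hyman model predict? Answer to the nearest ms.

377 ms

H = 0.18·log₂(1/0.18) + 0.45·log₂(1/0.45) + 0.22·log₂(1/0.22) + 0.15·log₂(1/0.15) = 1.8548 bits.
RT = 145 + 125 × 1.8548 = 376.85 ms.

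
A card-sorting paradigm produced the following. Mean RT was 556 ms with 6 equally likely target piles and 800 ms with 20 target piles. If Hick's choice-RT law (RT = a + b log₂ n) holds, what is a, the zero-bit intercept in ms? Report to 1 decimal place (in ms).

Slope: b = (800 − 556) / (log₂ 20 − log₂ 6) = 244/1.7370 = 140.475 ms/bit.
a = RT₁ − b·log₂ n₁ = 556 − 140.475 × 2.5850 = 192.878 ms.

192.9 ms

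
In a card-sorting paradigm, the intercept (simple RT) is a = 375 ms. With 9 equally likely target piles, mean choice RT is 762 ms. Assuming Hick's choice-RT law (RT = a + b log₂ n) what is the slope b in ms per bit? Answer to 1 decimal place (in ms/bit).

log₂(9) = 3.1699 bits.
b = (RT − a)/log₂ n = (762 − 375) / 3.1699 = 122.085 ms/bit.

122.1 ms/bit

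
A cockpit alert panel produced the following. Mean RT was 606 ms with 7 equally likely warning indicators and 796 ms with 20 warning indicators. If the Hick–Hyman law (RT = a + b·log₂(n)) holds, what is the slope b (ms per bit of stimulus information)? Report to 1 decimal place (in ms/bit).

125.4 ms/bit

Slope: b = (796 − 606) / (log₂ 20 − log₂ 7) = 190/1.5146 = 125.448 ms/bit.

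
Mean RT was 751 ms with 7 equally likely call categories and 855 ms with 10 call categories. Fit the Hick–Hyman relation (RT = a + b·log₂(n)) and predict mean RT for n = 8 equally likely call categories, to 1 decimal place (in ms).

RT is linear in log₂ n, so two points fix the line:
  b = (855 − 751) / (log₂ 10 − log₂ 7) = 104 / (3.3219 − 2.8074) = 202.109 ms/bit
  a = 751 − 202.109 × 2.8074 = 183.608 ms
Then RT(8) = 183.608 + 202.109 × log₂ 8 = 183.608 + 202.109 × 3 ≈ 789.935 ms.

789.9 ms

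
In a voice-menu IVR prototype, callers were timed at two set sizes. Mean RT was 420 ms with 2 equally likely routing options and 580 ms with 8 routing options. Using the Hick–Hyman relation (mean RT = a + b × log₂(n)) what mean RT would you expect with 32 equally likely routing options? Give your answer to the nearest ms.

With log₂ n on the abscissa the relation is linear; from the two conditions:
  b = (580 − 420) / (log₂ 8 − log₂ 2) = 160 / (3 − 1) = 80 ms/bit
  a = 420 − 80 × 1 = 340 ms
Then RT(32) = 340 + 80 × log₂ 32 = 340 + 80 × 5 ≈ 740.000 ms.

740 ms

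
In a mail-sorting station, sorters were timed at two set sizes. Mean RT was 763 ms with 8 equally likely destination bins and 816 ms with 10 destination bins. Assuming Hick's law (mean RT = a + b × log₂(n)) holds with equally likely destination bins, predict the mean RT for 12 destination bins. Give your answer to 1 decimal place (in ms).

859.3 ms

Solve the two-equation system in a and b:
  b = (816 − 763) / (log₂ 10 − log₂ 8) = 53 / (3.3219 − 3) = 164.633 ms/bit
  a = 763 − 164.633 × 3 = 269.101 ms
Then RT(12) = 269.101 + 164.633 × log₂ 12 = 269.101 + 164.633 × 3.5850 ≈ 859.304 ms.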